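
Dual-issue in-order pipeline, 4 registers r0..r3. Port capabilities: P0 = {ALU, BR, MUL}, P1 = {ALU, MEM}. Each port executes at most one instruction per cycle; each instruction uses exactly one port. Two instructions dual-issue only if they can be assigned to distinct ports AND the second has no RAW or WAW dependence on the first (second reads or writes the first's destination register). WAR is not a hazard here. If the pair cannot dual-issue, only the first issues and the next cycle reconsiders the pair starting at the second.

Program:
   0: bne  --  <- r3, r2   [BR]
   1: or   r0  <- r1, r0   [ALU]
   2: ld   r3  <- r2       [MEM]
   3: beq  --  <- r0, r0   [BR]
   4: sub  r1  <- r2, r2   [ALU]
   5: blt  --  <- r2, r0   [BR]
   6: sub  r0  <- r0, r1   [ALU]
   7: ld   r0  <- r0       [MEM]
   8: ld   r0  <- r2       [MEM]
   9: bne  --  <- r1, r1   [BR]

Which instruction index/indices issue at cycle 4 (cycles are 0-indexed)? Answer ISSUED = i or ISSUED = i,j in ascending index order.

ISSUED = 7

[0] i0,i1  bne;or  -- pair
[1] i2,i3  ld;beq  -- pair
[2] i4,i5  sub;blt  -- pair
[3] i6  sub  -- RAW+WAW r0
[4] i7  ld  -- no-port MEM/MEM
[5] i8,i9  ld;bne  -- pair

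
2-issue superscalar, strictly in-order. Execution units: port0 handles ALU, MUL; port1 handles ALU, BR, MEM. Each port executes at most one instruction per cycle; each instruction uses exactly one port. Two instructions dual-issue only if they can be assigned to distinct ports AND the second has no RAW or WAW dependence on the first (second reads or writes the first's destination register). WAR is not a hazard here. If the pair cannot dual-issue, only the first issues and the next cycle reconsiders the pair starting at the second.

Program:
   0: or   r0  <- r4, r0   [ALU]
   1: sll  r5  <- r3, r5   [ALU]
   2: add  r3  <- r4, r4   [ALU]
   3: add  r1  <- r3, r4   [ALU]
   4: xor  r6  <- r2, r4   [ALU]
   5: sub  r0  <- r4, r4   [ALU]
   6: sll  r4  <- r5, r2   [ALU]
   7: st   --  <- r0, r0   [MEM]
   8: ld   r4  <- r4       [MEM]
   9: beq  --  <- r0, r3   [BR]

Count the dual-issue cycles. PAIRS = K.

PAIRS = 3

[0] i0/i1  or.ALU+sll.ALU  -- pair
[1] i2  add.ALU  -- RAW r3
[2] i3/i4  add.ALU+xor.ALU  -- pair
[3] i5/i6  sub.ALU+sll.ALU  -- pair
[4] i7  st.MEM  -- no-port MEM/MEM
[5] i8  ld.MEM  -- no-port MEM/BR
[6] i9  beq.BR  -- tail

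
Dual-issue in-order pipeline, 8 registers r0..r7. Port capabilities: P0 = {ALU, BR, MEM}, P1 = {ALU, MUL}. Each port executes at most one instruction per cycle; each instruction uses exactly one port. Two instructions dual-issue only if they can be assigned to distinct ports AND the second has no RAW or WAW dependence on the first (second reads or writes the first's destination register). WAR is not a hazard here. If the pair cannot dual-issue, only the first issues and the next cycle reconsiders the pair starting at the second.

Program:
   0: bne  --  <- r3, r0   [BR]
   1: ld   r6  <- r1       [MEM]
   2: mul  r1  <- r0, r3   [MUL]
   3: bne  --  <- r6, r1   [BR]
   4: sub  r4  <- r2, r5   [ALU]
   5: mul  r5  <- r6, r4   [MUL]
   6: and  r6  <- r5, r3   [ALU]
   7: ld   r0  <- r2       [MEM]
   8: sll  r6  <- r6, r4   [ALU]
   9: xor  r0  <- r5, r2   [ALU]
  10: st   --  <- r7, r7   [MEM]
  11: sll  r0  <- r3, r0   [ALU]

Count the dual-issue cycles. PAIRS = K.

PAIRS = 5

[0] i0  bne  -- no-port BR/MEM
[1] i1+i2  ld;mul  -- dual
[2] i3+i4  bne;sub  -- dual
[3] i5  mul  -- RAW r5
[4] i6+i7  and;ld  -- dual
[5] i8+i9  sll;xor  -- dual
[6] i10+i11  st;sll  -- dual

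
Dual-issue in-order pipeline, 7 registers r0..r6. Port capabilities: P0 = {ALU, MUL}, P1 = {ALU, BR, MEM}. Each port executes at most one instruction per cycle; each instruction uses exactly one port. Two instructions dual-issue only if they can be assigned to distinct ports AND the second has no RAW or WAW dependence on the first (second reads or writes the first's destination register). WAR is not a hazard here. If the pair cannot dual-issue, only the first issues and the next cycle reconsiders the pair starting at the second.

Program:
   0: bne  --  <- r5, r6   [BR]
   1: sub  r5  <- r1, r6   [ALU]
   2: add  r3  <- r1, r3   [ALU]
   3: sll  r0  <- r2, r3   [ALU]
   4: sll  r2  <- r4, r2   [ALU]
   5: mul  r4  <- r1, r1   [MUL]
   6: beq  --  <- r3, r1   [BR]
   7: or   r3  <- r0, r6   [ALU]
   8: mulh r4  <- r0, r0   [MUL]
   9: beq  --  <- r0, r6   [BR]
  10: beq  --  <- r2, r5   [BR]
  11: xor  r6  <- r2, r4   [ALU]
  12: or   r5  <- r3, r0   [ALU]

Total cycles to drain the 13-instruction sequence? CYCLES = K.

0. bne;sub @i0/i1  | dual
1. add @i2  | RAW r3
2. sll;sll @i3/i4  | dual
3. mul;beq @i5/i6  | dual
4. or;mulh @i7/i8  | dual
5. beq @i9  | no-port BR/BR
6. beq;xor @i10/i11  | dual
7. or @i12  | tail

CYCLES = 8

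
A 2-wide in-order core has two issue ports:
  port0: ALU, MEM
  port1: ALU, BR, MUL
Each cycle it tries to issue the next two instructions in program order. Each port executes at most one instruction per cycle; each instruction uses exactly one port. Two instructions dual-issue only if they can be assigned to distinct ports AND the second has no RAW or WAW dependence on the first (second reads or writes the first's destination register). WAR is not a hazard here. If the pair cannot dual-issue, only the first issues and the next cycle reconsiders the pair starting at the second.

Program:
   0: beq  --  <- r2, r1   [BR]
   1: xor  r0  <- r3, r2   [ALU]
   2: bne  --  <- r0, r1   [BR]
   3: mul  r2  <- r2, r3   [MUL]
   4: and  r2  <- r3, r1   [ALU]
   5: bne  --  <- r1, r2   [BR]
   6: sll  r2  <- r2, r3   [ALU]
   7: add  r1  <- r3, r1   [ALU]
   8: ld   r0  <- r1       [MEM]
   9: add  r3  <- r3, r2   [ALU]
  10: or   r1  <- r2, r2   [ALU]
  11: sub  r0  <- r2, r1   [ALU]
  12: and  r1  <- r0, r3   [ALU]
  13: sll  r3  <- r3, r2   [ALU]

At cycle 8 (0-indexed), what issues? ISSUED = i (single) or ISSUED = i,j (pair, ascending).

  cy0 -> i0+i1 (beq xor) pair
  cy1 -> i2 (bne) no-port BR/MUL
  cy2 -> i3 (mul) WAW r2
  cy3 -> i4 (and) RAW r2
  cy4 -> i5+i6 (bne sll) pair
  cy5 -> i7 (add) RAW r1
  cy6 -> i8+i9 (ld add) pair
  cy7 -> i10 (or) RAW r1
  cy8 -> i11 (sub) RAW r0
  cy9 -> i12+i13 (and sll) pair

ISSUED = 11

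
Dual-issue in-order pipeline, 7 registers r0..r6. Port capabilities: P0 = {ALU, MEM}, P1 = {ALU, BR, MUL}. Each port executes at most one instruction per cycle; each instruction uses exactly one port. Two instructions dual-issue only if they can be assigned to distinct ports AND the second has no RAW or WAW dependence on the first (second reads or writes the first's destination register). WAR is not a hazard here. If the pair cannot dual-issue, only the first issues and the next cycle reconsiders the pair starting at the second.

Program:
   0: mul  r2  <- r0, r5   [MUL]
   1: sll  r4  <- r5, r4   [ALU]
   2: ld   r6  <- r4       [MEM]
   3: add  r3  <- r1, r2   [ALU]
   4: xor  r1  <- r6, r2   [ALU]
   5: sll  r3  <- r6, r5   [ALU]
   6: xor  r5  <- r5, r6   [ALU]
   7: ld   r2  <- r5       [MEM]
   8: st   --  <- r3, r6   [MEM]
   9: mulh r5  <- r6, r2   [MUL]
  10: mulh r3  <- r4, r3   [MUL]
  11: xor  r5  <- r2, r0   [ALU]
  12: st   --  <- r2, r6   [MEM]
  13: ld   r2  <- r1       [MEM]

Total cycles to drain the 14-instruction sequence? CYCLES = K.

CYCLES = 9

t=0 i0/i1:mul+sll ; pair
t=1 i2/i3:ld+add ; pair
t=2 i4/i5:xor+sll ; pair
t=3 i6:xor ; RAW r5
t=4 i7:ld ; no-port MEM/MEM
t=5 i8/i9:st+mulh ; pair
t=6 i10/i11:mulh+xor ; pair
t=7 i12:st ; no-port MEM/MEM
t=8 i13:ld ; tail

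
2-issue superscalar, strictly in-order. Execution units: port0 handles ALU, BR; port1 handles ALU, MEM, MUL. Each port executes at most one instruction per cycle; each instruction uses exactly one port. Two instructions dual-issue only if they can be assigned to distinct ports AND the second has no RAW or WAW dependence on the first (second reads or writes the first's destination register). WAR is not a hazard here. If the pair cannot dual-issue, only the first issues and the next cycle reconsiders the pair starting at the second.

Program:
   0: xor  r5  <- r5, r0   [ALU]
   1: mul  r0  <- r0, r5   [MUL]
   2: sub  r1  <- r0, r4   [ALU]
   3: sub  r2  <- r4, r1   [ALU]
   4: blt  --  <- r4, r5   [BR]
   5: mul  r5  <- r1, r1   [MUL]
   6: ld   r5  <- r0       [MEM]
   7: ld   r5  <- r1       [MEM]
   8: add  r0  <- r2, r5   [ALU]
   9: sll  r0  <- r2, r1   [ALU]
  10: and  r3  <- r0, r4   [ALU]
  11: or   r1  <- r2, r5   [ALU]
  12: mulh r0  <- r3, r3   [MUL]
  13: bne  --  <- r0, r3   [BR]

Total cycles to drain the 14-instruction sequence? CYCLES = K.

[0] i0  xor.ALU  -- RAW r5
[1] i1  mul.MUL  -- RAW r0
[2] i2  sub.ALU  -- RAW r1
[3] i3/i4  sub.ALU;blt.BR  -- dual
[4] i5  mul.MUL  -- no-port MUL/MEM
[5] i6  ld.MEM  -- no-port MEM/MEM
[6] i7  ld.MEM  -- RAW r5
[7] i8  add.ALU  -- WAW r0
[8] i9  sll.ALU  -- RAW r0
[9] i10/i11  and.ALU;or.ALU  -- dual
[10] i12  mulh.MUL  -- RAW r0
[11] i13  bne.BR  -- tail

CYCLES = 12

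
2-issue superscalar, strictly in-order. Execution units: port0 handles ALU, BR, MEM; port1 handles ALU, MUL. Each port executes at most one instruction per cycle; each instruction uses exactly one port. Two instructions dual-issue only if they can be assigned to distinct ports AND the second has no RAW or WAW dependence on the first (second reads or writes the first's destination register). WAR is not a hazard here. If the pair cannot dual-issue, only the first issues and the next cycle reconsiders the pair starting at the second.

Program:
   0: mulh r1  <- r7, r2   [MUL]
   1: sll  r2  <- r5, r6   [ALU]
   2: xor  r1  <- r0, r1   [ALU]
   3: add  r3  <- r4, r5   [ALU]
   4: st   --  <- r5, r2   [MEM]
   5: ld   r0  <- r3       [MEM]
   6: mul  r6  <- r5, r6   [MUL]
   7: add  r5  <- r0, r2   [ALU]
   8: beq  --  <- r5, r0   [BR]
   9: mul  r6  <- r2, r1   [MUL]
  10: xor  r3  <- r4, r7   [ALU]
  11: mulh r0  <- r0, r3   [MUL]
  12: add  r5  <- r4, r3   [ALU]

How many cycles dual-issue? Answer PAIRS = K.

PAIRS = 5

#0 head=0: mulh sll i0/i1 pair
#1 head=2: xor add i2/i3 pair
#2 head=4: st i4 no-port MEM/MEM
#3 head=5: ld mul i5/i6 pair
#4 head=7: add i7 RAW r5
#5 head=8: beq mul i8/i9 pair
#6 head=10: xor i10 RAW r3
#7 head=11: mulh add i11/i12 pair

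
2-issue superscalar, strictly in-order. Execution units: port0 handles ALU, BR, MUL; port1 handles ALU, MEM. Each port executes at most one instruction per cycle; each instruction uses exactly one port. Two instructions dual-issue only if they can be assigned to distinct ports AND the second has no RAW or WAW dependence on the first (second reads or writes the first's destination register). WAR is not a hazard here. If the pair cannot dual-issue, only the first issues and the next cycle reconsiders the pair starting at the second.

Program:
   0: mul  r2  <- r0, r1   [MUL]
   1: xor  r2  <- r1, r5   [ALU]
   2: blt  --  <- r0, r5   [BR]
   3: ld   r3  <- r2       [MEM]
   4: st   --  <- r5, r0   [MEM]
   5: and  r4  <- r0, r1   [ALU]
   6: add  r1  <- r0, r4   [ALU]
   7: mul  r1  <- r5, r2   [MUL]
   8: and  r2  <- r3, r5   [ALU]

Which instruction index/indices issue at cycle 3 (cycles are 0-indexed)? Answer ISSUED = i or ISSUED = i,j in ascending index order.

#0 head=0: mul.MUL i0 WAW r2
#1 head=1: xor.ALU/blt.BR i1,i2 pair
#2 head=3: ld.MEM i3 no-port MEM/MEM
#3 head=4: st.MEM/and.ALU i4,i5 pair
#4 head=6: add.ALU i6 WAW r1
#5 head=7: mul.MUL/and.ALU i7,i8 pair

ISSUED = 4,5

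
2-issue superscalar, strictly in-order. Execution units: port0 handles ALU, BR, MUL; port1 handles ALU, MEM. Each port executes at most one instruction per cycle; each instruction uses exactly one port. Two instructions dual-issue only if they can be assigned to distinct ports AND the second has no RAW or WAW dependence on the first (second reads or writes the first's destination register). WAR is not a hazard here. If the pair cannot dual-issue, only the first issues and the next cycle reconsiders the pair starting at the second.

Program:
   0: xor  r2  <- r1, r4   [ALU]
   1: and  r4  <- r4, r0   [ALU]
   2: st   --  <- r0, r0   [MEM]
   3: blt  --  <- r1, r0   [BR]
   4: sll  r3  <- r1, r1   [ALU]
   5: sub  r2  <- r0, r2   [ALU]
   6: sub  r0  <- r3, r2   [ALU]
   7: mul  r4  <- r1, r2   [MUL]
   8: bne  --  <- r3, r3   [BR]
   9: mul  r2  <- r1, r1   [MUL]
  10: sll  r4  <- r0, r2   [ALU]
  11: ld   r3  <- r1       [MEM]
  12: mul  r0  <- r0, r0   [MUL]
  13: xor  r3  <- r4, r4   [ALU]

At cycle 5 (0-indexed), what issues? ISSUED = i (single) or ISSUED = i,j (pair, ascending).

ISSUED = 9

t=0 i0/i1:xor/and ; dual
t=1 i2/i3:st/blt ; dual
t=2 i4/i5:sll/sub ; dual
t=3 i6/i7:sub/mul ; dual
t=4 i8:bne ; no-port BR/MUL
t=5 i9:mul ; RAW r2
t=6 i10/i11:sll/ld ; dual
t=7 i12/i13:mul/xor ; dual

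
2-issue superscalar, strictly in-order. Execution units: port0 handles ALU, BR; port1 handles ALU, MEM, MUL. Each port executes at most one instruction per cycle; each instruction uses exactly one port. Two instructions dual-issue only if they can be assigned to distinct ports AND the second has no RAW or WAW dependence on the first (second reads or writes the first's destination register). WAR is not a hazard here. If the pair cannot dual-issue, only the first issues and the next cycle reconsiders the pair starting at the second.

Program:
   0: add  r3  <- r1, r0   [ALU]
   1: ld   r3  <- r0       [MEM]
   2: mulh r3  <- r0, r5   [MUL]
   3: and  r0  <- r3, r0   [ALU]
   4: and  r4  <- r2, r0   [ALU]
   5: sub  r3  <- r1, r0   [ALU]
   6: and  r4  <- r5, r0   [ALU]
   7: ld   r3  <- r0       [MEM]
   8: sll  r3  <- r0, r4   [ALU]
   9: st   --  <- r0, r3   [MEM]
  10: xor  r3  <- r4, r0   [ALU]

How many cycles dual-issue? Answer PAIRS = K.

PAIRS = 3

c0: i0 add.ALU  WAW r3
c1: i1 ld.MEM  no-port MEM/MUL
c2: i2 mulh.MUL  RAW r3
c3: i3 and.ALU  RAW r0
c4: i4+i5 and.ALU sub.ALU  2-wide
c5: i6+i7 and.ALU ld.MEM  2-wide
c6: i8 sll.ALU  RAW r3
c7: i9+i10 st.MEM xor.ALU  2-wide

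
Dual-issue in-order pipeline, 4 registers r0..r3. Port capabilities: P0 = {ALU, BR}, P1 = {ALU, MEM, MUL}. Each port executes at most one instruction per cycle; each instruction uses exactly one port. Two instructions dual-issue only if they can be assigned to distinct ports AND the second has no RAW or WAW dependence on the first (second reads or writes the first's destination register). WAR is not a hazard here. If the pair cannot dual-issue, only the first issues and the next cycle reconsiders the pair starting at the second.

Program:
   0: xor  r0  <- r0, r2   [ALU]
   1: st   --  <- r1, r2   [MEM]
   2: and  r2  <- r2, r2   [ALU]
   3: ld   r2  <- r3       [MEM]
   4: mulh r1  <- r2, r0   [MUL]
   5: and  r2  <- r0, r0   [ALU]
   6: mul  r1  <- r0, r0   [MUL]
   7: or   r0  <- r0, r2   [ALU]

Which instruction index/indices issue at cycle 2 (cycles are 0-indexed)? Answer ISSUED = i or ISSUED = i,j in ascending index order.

c0: i0,i1 xor.ALU+st.MEM  dual
c1: i2 and.ALU  WAW r2
c2: i3 ld.MEM  no-port MEM/MUL
c3: i4,i5 mulh.MUL+and.ALU  dual
c4: i6,i7 mul.MUL+or.ALU  dual

ISSUED = 3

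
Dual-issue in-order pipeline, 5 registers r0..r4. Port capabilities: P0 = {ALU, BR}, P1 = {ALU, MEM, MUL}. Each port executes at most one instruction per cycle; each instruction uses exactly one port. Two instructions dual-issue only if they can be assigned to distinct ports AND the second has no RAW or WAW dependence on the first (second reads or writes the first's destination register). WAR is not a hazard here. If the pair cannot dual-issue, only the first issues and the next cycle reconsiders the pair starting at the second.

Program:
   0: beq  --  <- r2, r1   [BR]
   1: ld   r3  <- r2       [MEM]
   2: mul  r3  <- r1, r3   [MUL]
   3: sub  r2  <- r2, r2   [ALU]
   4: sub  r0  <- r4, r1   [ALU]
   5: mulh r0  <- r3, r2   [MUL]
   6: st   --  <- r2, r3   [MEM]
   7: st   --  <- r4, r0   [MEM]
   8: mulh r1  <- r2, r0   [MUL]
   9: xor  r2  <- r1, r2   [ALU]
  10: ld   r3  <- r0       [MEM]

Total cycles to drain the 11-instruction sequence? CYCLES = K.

  cy0 -> i0+i1 (beq.BR ld.MEM) pair
  cy1 -> i2+i3 (mul.MUL sub.ALU) pair
  cy2 -> i4 (sub.ALU) WAW r0
  cy3 -> i5 (mulh.MUL) no-port MUL/MEM
  cy4 -> i6 (st.MEM) no-port MEM/MEM
  cy5 -> i7 (st.MEM) no-port MEM/MUL
  cy6 -> i8 (mulh.MUL) RAW r1
  cy7 -> i9+i10 (xor.ALU ld.MEM) pair

CYCLES = 8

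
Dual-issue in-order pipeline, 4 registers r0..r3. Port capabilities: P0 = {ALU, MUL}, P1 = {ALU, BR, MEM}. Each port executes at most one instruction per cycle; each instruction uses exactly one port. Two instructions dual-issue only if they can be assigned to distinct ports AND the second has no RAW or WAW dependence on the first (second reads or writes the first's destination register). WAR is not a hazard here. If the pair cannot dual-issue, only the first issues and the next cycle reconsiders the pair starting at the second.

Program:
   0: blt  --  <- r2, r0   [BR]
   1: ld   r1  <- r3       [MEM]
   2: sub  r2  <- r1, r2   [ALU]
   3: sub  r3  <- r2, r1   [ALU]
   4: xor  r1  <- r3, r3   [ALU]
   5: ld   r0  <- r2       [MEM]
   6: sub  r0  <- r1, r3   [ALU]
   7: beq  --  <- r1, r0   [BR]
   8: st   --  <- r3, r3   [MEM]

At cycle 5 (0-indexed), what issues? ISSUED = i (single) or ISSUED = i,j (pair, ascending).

ISSUED = 6

[0] i0  blt.BR  -- no-port BR/MEM
[1] i1  ld.MEM  -- RAW r1
[2] i2  sub.ALU  -- RAW r2
[3] i3  sub.ALU  -- RAW r3
[4] i4/i5  xor.ALU/ld.MEM  -- dual
[5] i6  sub.ALU  -- RAW r0
[6] i7  beq.BR  -- no-port BR/MEM
[7] i8  st.MEM  -- tail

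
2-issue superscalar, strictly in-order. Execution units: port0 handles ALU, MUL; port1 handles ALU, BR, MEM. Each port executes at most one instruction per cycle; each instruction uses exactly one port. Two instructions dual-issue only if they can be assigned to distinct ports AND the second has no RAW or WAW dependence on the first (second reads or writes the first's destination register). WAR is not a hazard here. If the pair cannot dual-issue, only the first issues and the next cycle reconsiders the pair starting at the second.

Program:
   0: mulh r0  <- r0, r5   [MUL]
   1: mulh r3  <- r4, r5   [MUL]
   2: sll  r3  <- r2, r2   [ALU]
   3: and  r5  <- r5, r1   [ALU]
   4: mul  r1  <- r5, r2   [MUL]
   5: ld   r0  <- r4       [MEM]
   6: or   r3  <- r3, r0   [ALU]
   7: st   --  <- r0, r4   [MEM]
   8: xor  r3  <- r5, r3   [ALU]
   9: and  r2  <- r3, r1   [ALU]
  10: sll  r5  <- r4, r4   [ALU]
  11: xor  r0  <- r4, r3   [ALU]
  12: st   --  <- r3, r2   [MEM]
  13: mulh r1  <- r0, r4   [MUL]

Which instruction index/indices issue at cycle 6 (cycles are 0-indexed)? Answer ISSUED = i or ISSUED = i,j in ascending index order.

#0 head=0: mulh.MUL i0 no-port MUL/MUL
#1 head=1: mulh.MUL i1 WAW r3
#2 head=2: sll.ALU;and.ALU i2&i3 pair
#3 head=4: mul.MUL;ld.MEM i4&i5 pair
#4 head=6: or.ALU;st.MEM i6&i7 pair
#5 head=8: xor.ALU i8 RAW r3
#6 head=9: and.ALU;sll.ALU i9&i10 pair
#7 head=11: xor.ALU;st.MEM i11&i12 pair
#8 head=13: mulh.MUL i13 tail

ISSUED = 9,10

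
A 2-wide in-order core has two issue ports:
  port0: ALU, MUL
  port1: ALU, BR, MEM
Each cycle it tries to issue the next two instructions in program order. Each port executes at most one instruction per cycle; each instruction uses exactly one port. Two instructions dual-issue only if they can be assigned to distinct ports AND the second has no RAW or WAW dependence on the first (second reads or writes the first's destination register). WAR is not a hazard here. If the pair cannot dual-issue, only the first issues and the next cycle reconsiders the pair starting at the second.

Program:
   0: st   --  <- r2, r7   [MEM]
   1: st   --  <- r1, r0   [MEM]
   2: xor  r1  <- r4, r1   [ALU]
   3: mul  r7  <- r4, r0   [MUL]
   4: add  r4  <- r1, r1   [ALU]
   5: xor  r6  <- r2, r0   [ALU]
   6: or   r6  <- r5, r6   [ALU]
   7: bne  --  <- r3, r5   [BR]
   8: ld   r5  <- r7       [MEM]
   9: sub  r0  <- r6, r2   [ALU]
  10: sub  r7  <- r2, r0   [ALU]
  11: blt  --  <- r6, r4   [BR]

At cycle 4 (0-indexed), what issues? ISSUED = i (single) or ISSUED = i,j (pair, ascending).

ISSUED = 6,7

  cy0 -> i0 (st.MEM) no-port MEM/MEM
  cy1 -> i1+i2 (st.MEM;xor.ALU) dual
  cy2 -> i3+i4 (mul.MUL;add.ALU) dual
  cy3 -> i5 (xor.ALU) RAW+WAW r6
  cy4 -> i6+i7 (or.ALU;bne.BR) dual
  cy5 -> i8+i9 (ld.MEM;sub.ALU) dual
  cy6 -> i10+i11 (sub.ALU;blt.BR) dual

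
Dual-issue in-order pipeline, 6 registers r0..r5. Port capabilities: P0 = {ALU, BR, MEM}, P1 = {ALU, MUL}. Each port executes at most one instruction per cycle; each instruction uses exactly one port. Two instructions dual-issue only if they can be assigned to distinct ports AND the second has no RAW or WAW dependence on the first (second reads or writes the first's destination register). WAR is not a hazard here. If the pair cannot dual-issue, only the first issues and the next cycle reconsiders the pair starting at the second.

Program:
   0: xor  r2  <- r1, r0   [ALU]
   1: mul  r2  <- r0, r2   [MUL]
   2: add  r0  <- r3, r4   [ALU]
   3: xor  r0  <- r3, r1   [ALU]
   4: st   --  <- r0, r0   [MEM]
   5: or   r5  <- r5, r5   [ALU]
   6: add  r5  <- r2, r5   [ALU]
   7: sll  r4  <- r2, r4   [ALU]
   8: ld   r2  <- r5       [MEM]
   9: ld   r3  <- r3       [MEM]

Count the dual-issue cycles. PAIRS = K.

0. xor.ALU @i0  | RAW+WAW r2
1. mul.MUL/add.ALU @i1/i2  | pair
2. xor.ALU @i3  | RAW r0
3. st.MEM/or.ALU @i4/i5  | pair
4. add.ALU/sll.ALU @i6/i7  | pair
5. ld.MEM @i8  | no-port MEM/MEM
6. ld.MEM @i9  | tail

PAIRS = 3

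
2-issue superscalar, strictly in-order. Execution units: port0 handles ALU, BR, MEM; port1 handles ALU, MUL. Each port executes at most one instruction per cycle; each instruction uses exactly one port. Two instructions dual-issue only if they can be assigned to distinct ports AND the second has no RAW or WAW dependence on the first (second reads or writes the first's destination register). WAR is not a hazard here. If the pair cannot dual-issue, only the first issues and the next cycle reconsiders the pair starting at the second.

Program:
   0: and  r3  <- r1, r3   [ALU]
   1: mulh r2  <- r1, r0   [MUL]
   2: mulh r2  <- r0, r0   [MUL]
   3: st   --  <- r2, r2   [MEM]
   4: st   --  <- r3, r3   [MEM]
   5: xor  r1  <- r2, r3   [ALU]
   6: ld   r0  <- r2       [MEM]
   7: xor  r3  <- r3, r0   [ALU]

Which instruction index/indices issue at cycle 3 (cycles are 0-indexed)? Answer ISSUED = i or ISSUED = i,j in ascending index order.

ISSUED = 4,5

t=0 i0+i1:and.ALU;mulh.MUL ; dual
t=1 i2:mulh.MUL ; RAW r2
t=2 i3:st.MEM ; no-port MEM/MEM
t=3 i4+i5:st.MEM;xor.ALU ; dual
t=4 i6:ld.MEM ; RAW r0
t=5 i7:xor.ALU ; tail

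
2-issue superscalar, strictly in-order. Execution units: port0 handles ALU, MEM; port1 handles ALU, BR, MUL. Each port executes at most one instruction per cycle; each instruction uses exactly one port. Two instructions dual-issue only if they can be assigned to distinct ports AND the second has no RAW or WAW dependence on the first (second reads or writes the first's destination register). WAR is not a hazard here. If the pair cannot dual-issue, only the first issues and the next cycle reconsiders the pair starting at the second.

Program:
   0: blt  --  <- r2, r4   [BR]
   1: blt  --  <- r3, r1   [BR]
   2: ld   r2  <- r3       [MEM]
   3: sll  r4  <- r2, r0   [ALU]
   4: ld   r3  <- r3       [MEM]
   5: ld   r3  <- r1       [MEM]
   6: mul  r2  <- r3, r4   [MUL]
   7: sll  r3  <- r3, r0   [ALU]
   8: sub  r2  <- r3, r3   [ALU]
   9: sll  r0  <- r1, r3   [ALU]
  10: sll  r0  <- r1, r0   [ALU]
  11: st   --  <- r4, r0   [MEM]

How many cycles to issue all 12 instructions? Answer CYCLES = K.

CYCLES = 8

0. blt @i0  | no-port BR/BR
1. blt/ld @i1&i2  | pair
2. sll/ld @i3&i4  | pair
3. ld @i5  | RAW r3
4. mul/sll @i6&i7  | pair
5. sub/sll @i8&i9  | pair
6. sll @i10  | RAW r0
7. st @i11  | tail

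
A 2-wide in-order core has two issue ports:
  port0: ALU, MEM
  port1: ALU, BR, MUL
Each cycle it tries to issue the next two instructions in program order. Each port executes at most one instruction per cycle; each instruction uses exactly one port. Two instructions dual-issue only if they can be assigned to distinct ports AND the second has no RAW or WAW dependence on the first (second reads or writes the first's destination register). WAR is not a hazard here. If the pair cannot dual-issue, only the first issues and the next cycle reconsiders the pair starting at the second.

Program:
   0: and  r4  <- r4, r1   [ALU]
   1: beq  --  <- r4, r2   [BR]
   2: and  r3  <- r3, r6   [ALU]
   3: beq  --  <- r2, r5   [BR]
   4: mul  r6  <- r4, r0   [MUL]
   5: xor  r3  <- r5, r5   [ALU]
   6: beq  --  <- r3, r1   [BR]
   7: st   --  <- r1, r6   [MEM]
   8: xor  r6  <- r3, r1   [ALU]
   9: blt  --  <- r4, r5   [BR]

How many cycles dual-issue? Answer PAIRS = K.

  cy0 -> i0 (and) RAW r4
  cy1 -> i1&i2 (beq;and) 2-wide
  cy2 -> i3 (beq) no-port BR/MUL
  cy3 -> i4&i5 (mul;xor) 2-wide
  cy4 -> i6&i7 (beq;st) 2-wide
  cy5 -> i8&i9 (xor;blt) 2-wide

PAIRS = 4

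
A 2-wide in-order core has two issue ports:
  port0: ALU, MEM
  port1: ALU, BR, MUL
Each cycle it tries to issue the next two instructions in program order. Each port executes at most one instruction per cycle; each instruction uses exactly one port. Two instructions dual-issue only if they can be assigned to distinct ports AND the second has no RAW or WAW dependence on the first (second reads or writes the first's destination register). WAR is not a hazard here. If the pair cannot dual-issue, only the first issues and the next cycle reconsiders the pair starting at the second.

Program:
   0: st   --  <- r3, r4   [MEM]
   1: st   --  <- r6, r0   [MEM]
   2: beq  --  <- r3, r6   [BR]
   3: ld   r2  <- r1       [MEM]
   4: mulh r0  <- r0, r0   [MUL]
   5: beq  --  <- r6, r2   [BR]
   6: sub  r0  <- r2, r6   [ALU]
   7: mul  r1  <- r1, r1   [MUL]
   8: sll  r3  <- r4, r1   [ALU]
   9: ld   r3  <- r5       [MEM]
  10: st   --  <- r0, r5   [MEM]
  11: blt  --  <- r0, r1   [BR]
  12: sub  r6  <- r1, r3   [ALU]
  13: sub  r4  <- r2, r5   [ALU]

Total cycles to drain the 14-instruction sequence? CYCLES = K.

CYCLES = 9

  cy0 -> i0 (st) no-port MEM/MEM
  cy1 -> i1+i2 (st beq) dual
  cy2 -> i3+i4 (ld mulh) dual
  cy3 -> i5+i6 (beq sub) dual
  cy4 -> i7 (mul) RAW r1
  cy5 -> i8 (sll) WAW r3
  cy6 -> i9 (ld) no-port MEM/MEM
  cy7 -> i10+i11 (st blt) dual
  cy8 -> i12+i13 (sub sub) dual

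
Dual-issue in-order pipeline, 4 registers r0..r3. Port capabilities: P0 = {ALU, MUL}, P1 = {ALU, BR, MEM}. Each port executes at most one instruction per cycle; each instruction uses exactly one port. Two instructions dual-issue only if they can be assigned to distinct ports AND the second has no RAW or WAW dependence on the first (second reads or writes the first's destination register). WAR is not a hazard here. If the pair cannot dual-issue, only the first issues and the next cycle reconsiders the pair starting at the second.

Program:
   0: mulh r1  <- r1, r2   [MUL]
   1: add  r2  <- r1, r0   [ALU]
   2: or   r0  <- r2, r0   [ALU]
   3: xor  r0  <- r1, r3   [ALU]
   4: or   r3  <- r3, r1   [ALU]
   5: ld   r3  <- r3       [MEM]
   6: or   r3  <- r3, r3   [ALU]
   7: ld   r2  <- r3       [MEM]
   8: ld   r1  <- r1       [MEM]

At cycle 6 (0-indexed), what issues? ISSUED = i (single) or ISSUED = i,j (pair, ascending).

t=0 i0:mulh.MUL ; RAW r1
t=1 i1:add.ALU ; RAW r2
t=2 i2:or.ALU ; WAW r0
t=3 i3,i4:xor.ALU/or.ALU ; 2-wide
t=4 i5:ld.MEM ; RAW+WAW r3
t=5 i6:or.ALU ; RAW r3
t=6 i7:ld.MEM ; no-port MEM/MEM
t=7 i8:ld.MEM ; tail

ISSUED = 7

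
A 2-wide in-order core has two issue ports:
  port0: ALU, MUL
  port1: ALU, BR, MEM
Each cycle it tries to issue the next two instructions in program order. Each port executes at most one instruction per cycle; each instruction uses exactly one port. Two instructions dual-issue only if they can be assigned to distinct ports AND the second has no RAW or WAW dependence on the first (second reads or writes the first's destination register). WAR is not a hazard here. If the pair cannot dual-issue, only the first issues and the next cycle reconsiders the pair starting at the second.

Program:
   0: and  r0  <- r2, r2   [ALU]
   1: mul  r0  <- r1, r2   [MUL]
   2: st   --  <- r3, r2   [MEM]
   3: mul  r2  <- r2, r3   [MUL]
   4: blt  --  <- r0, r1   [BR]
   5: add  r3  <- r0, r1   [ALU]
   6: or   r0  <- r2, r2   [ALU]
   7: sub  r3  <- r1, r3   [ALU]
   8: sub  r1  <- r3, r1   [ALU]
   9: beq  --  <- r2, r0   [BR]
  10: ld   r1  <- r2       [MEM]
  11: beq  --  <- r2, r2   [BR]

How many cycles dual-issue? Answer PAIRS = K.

#0 head=0: and i0 WAW r0
#1 head=1: mul st i1,i2 pair
#2 head=3: mul blt i3,i4 pair
#3 head=5: add or i5,i6 pair
#4 head=7: sub i7 RAW r3
#5 head=8: sub beq i8,i9 pair
#6 head=10: ld i10 no-port MEM/BR
#7 head=11: beq i11 tail

PAIRS = 4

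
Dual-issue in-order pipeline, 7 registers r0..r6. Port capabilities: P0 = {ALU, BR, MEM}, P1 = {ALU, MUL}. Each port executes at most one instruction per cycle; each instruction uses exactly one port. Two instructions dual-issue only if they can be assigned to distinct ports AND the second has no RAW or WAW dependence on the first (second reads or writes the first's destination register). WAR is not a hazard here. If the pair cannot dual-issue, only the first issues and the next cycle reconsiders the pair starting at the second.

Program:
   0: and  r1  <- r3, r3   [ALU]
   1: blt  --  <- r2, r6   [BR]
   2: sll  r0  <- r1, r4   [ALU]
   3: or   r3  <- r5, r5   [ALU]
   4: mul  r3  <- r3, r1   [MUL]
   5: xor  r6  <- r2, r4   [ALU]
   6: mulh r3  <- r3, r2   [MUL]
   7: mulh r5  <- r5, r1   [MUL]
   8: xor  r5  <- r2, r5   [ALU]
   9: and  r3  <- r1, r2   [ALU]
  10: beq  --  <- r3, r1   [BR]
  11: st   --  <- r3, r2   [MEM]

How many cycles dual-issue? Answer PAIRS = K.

PAIRS = 4

0. and.ALU/blt.BR @i0,i1  | dual
1. sll.ALU/or.ALU @i2,i3  | dual
2. mul.MUL/xor.ALU @i4,i5  | dual
3. mulh.MUL @i6  | no-port MUL/MUL
4. mulh.MUL @i7  | RAW+WAW r5
5. xor.ALU/and.ALU @i8,i9  | dual
6. beq.BR @i10  | no-port BR/MEM
7. st.MEM @i11  | tail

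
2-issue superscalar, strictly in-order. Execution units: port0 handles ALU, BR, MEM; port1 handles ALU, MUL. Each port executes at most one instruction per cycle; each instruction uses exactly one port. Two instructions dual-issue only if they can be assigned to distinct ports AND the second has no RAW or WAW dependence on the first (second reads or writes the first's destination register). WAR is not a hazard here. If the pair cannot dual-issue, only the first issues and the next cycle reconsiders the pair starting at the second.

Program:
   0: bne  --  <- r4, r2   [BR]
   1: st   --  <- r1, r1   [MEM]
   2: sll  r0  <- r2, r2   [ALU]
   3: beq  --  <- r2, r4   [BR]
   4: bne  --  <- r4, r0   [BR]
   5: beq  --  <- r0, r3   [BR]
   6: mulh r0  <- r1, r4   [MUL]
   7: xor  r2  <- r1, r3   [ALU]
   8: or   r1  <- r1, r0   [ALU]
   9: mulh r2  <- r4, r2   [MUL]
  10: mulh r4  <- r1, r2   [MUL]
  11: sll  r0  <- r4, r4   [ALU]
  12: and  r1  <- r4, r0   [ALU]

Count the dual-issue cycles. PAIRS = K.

PAIRS = 3

#0 head=0: bne.BR i0 no-port BR/MEM
#1 head=1: st.MEM+sll.ALU i1/i2 pair
#2 head=3: beq.BR i3 no-port BR/BR
#3 head=4: bne.BR i4 no-port BR/BR
#4 head=5: beq.BR+mulh.MUL i5/i6 pair
#5 head=7: xor.ALU+or.ALU i7/i8 pair
#6 head=9: mulh.MUL i9 no-port MUL/MUL
#7 head=10: mulh.MUL i10 RAW r4
#8 head=11: sll.ALU i11 RAW r0
#9 head=12: and.ALU i12 tail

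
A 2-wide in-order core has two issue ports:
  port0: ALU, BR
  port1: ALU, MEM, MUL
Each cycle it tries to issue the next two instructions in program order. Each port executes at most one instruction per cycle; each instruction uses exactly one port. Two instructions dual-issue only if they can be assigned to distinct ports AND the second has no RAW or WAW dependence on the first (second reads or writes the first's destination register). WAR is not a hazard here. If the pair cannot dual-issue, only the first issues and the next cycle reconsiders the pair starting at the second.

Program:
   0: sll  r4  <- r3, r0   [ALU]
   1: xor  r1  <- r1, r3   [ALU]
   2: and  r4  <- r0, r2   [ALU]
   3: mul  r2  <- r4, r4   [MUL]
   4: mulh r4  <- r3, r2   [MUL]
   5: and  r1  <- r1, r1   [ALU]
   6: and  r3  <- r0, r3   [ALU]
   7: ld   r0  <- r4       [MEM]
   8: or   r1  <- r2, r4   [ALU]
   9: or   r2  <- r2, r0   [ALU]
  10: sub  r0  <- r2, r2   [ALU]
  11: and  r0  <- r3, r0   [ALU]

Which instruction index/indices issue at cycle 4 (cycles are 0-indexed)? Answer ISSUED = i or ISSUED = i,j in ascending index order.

[0] i0+i1  sll.ALU/xor.ALU  -- 2-wide
[1] i2  and.ALU  -- RAW r4
[2] i3  mul.MUL  -- no-port MUL/MUL
[3] i4+i5  mulh.MUL/and.ALU  -- 2-wide
[4] i6+i7  and.ALU/ld.MEM  -- 2-wide
[5] i8+i9  or.ALU/or.ALU  -- 2-wide
[6] i10  sub.ALU  -- RAW+WAW r0
[7] i11  and.ALU  -- tail

ISSUED = 6,7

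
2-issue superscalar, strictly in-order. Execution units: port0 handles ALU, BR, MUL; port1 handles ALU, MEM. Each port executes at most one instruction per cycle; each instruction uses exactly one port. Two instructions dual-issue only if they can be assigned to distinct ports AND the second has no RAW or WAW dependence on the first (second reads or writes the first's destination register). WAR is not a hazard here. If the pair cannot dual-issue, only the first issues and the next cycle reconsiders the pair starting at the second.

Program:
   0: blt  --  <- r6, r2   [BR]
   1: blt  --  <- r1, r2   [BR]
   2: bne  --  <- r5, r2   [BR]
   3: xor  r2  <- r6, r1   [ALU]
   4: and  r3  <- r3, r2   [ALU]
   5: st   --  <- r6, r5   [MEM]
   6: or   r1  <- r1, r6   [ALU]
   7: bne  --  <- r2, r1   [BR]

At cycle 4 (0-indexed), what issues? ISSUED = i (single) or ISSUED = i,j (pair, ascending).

c0: i0 blt.BR  no-port BR/BR
c1: i1 blt.BR  no-port BR/BR
c2: i2/i3 bne.BR;xor.ALU  pair
c3: i4/i5 and.ALU;st.MEM  pair
c4: i6 or.ALU  RAW r1
c5: i7 bne.BR  tail

ISSUED = 6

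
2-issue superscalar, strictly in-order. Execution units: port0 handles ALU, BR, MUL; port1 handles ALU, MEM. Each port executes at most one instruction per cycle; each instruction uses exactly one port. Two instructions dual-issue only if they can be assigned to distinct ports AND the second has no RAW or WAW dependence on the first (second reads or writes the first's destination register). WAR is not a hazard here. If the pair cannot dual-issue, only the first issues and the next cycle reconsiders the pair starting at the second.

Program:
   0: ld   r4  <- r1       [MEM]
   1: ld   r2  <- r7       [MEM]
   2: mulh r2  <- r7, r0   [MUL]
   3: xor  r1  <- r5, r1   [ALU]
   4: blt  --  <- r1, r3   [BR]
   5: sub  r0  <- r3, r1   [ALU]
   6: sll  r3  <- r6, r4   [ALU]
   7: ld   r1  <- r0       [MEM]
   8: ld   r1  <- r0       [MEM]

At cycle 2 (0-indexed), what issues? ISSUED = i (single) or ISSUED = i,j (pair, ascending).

ISSUED = 2,3

c0: i0 ld  no-port MEM/MEM
c1: i1 ld  WAW r2
c2: i2/i3 mulh xor  pair
c3: i4/i5 blt sub  pair
c4: i6/i7 sll ld  pair
c5: i8 ld  tail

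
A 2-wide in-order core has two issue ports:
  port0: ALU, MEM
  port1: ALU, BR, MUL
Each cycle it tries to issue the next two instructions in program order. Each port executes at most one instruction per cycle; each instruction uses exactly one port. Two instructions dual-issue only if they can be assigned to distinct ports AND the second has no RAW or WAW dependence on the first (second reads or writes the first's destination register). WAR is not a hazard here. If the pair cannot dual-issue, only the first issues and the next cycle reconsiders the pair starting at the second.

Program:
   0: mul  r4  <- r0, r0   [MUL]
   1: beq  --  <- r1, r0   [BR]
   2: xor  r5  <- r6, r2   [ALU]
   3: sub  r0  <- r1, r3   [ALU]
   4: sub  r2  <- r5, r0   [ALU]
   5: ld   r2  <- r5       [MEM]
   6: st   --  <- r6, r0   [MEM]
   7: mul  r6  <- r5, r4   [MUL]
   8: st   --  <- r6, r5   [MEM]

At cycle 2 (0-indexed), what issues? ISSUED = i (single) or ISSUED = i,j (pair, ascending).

t=0 i0:mul.MUL ; no-port MUL/BR
t=1 i1&i2:beq.BR/xor.ALU ; dual
t=2 i3:sub.ALU ; RAW r0
t=3 i4:sub.ALU ; WAW r2
t=4 i5:ld.MEM ; no-port MEM/MEM
t=5 i6&i7:st.MEM/mul.MUL ; dual
t=6 i8:st.MEM ; tail

ISSUED = 3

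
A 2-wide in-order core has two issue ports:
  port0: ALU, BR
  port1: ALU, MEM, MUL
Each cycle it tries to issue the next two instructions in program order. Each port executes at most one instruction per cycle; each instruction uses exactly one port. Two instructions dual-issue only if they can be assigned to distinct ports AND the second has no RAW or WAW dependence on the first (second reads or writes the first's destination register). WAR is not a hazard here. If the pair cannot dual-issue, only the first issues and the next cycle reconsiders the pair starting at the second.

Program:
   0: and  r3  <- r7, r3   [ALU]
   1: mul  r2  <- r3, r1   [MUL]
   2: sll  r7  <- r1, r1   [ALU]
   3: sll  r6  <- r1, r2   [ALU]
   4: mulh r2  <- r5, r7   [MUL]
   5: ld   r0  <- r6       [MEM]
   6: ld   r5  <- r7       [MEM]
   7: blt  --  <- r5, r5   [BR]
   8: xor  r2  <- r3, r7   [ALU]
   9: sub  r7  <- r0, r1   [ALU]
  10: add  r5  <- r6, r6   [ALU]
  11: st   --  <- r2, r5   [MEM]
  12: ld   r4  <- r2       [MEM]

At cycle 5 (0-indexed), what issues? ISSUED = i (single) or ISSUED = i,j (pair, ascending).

#0 head=0: and i0 RAW r3
#1 head=1: mul sll i1+i2 pair
#2 head=3: sll mulh i3+i4 pair
#3 head=5: ld i5 no-port MEM/MEM
#4 head=6: ld i6 RAW r5
#5 head=7: blt xor i7+i8 pair
#6 head=9: sub add i9+i10 pair
#7 head=11: st i11 no-port MEM/MEM
#8 head=12: ld i12 tail

ISSUED = 7,8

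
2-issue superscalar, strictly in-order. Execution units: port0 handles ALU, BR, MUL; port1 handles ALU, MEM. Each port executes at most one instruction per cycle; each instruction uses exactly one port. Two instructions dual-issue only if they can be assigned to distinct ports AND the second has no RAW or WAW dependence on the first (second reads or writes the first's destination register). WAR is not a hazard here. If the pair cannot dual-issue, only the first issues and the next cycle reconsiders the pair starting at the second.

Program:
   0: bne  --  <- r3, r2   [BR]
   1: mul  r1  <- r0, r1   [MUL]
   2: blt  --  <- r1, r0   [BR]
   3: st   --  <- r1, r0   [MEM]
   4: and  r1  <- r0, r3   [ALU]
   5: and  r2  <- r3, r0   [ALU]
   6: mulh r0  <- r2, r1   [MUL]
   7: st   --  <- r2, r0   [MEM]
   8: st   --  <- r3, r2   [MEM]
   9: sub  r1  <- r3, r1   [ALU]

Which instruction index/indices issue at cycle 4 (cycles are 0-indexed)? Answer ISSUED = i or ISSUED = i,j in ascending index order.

c0: i0 bne.BR  no-port BR/MUL
c1: i1 mul.MUL  no-port MUL/BR
c2: i2+i3 blt.BR st.MEM  2-wide
c3: i4+i5 and.ALU and.ALU  2-wide
c4: i6 mulh.MUL  RAW r0
c5: i7 st.MEM  no-port MEM/MEM
c6: i8+i9 st.MEM sub.ALU  2-wide

ISSUED = 6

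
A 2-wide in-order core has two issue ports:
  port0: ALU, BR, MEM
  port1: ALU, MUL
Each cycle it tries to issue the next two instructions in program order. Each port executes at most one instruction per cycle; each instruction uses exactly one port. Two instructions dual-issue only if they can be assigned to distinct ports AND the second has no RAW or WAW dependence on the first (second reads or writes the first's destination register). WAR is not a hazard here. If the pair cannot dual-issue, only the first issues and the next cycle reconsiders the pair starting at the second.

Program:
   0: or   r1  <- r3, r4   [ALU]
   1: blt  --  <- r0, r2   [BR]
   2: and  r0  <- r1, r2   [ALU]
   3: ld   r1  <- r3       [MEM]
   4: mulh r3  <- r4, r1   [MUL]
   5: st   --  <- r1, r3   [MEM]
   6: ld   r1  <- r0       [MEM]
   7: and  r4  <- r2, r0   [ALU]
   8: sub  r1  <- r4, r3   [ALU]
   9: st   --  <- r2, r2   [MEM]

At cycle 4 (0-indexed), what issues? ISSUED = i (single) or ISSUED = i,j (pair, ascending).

c0: i0&i1 or.ALU blt.BR  pair
c1: i2&i3 and.ALU ld.MEM  pair
c2: i4 mulh.MUL  RAW r3
c3: i5 st.MEM  no-port MEM/MEM
c4: i6&i7 ld.MEM and.ALU  pair
c5: i8&i9 sub.ALU st.MEM  pair

ISSUED = 6,7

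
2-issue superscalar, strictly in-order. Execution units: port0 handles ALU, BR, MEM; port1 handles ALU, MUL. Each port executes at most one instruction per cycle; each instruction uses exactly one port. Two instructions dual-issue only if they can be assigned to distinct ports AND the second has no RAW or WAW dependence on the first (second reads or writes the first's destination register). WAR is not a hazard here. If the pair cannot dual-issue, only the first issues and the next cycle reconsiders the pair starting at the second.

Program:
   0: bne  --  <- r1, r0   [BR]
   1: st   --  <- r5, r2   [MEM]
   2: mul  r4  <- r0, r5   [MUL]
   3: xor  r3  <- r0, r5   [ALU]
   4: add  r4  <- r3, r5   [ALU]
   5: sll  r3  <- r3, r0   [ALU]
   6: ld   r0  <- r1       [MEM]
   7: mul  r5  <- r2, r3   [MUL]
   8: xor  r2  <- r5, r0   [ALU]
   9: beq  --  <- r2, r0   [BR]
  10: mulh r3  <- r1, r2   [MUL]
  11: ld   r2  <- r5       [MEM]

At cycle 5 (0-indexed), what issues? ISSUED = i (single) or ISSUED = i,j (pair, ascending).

ISSUED = 8

t=0 i0:bne ; no-port BR/MEM
t=1 i1&i2:st;mul ; dual
t=2 i3:xor ; RAW r3
t=3 i4&i5:add;sll ; dual
t=4 i6&i7:ld;mul ; dual
t=5 i8:xor ; RAW r2
t=6 i9&i10:beq;mulh ; dual
t=7 i11:ld ; tail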